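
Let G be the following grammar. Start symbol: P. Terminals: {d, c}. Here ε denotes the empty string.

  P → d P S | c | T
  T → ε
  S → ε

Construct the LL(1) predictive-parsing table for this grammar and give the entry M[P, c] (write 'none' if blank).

FIRST(T) = {ε}
FIRST(S) = {ε}
FIRST(P) = {ε, c, d}  (via T)
FOLLOW(P) includes $ since P is the start symbol.
FOLLOW(P): in P→d P S, P is followed by S with FIRST {ε}; in P→d P S, the suffix after P is nullable (adds nothing new). Thus FOLLOW(P) = {$}.
For P → d P S: FIRST(d P S) = {d}, so it goes in M[P, t] for t ∈ {d}.
For P → c: FIRST(c) = {c}, so it goes in M[P, t] for t ∈ {c}.
For P → T: FIRST(T) = {ε}, so it goes in M[P, t] for t ∈ {}; since ε ∈ FIRST, also for every t ∈ FOLLOW(P) = {$}.

P → c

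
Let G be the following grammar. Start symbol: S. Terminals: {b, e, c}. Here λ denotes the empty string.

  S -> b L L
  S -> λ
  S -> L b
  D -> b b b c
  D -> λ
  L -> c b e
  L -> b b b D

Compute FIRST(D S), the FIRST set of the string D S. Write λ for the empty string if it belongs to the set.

FIRST(D): from D->b b b c we get {b}; from D->λ we get {λ}. So FIRST(D) = {λ, b}.
FIRST(L): from L->c b e we get {c}; from L->b b b D we get {b}. So FIRST(L) = {b, c}.
FIRST(S): from S->b L L we get {b}; from S->λ we get {λ}; from S->L b we get {b, c}. So FIRST(S) = {λ, b, c}.
FIRST(D S): take FIRST of each symbol in turn, carrying on past any symbol whose FIRST contains λ; result {λ, b, c}.

{λ, b, c}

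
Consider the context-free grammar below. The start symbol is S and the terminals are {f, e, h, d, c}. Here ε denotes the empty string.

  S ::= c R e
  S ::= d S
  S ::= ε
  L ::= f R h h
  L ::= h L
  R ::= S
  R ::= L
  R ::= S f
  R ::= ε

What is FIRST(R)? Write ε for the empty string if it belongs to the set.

{ε, c, d, f, h}

FIRST(S) = {ε, c, d}
FIRST(L) = {f, h}
FIRST(R) = {ε, c, d, f, h}  (via S, L, S f)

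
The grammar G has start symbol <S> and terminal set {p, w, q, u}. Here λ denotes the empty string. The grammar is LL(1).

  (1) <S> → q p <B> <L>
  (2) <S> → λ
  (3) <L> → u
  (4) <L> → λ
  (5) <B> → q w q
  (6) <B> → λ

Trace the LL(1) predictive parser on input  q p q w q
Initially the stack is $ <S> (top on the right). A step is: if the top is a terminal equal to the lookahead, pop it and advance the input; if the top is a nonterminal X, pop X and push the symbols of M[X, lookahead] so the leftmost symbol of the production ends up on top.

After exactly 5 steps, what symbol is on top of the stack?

w

step 1: stack=$ <S>  input=q p q w q $  — expand <S> → q p <B> <L>
step 2: stack=$ <L> <B> p q  input=q p q w q $  — match q
step 3: stack=$ <L> <B> p  input=p q w q $  — match p
step 4: stack=$ <L> <B>  input=q w q $  — expand <B> → q w q
step 5: stack=$ <L> q w q  input=q w q $  — match q
Stack after step 5: $ <L> q w (top = w).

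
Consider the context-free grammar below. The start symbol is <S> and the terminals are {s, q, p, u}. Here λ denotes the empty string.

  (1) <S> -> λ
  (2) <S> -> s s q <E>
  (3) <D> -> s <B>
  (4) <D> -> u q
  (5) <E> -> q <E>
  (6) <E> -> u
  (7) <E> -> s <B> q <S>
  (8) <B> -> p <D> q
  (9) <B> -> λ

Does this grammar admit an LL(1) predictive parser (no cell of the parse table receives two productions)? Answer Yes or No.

FIRST(<S>) = {λ, s}
FIRST(<D>) = {s, u}
FIRST(<E>) = {q, s, u}
FIRST(<B>) = {λ, p}
FOLLOW(<S>) = {$}
FOLLOW(<D>) = {q}
FOLLOW(<E>) = {$}
FOLLOW(<B>) = {q}
Each cell of M receives at most one production.

Yes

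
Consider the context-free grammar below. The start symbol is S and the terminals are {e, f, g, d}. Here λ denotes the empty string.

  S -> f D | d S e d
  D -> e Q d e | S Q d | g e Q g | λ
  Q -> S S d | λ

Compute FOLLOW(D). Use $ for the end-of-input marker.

FIRST(S): from S->f D we get {f}; from S->d S e d we get {d}. So FIRST(S) = {d, f}.
FIRST(D): from D->e Q d e we get {e}; from D->S Q d we get {d, f}; from D->g e Q g we get {g}; from D->λ we get {λ}. So FIRST(D) = {λ, d, e, f, g}.
FIRST(Q): from Q->S S d we get {d, f}; from Q->λ we get {λ}. So FIRST(Q) = {λ, d, f}.
FOLLOW(S) includes $ since S is the start symbol.
FOLLOW(S): in S->d S e d, S is followed by e d with FIRST {e}; in D->S Q d, S is followed by Q d with FIRST {d, f}; in Q->S S d (occurrence 1), S is followed by S d with FIRST {d, f}; in Q->S S d (occurrence 2), S is followed by d with FIRST {d}. Thus FOLLOW(S) = {$, d, e, f}.
FOLLOW(D): in S->f D, the suffix after D is empty, so FOLLOW(D) ⊇ FOLLOW(S) = {$, d, e, f}. Thus FOLLOW(D) = {$, d, e, f}.
FOLLOW(Q): in D->e Q d e, Q is followed by d e with FIRST {d}; in D->S Q d, Q is followed by d with FIRST {d}; in D->g e Q g, Q is followed by g with FIRST {g}. Thus FOLLOW(Q) = {d, g}.

{$, d, e, f}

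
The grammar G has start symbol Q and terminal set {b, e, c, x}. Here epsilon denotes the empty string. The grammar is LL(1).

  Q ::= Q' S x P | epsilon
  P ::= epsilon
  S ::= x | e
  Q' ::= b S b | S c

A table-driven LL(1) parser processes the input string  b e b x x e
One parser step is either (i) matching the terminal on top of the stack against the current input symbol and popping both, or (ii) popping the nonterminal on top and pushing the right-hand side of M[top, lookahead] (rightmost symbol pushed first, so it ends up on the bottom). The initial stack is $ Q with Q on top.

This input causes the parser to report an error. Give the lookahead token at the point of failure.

e

      Stack          Input          Action
   1  $ Q            b e b x x e $  expand Q ::= Q' S x P
   2  $ P x S Q'     b e b x x e $  expand Q' ::= b S b
   3  $ P x S b S b  b e b x x e $  match b
   4  $ P x S b S    e b x x e $    expand S ::= e
   5  $ P x S b e    e b x x e $    match e
   6  $ P x S b      b x x e $      match b
   7  $ P x S        x x e $        expand S ::= x
   8  $ P x x        x x e $        match x
   9  $ P x          x e $          match x
  10  $ P            e $            error: M[P, e] is empty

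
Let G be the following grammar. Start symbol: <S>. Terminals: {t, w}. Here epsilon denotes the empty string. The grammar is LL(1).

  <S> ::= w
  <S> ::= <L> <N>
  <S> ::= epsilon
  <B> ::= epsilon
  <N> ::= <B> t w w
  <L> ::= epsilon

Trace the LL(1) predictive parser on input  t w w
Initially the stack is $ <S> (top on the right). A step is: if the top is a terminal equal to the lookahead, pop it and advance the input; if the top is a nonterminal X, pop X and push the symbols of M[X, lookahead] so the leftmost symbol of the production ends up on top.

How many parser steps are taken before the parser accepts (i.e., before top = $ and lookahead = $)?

7

     Stack        Input    Action
  1  $ <S>        t w w $  expand <S> ::= <L> <N>
  2  $ <N> <L>    t w w $  expand <L> ::= epsilon
  3  $ <N>        t w w $  expand <N> ::= <B> t w w
  4  $ w w t <B>  t w w $  expand <B> ::= epsilon
  5  $ w w t      t w w $  match t
  6  $ w w        w w $    match w
  7  $ w          w $      match w
Accept reached after 7 steps.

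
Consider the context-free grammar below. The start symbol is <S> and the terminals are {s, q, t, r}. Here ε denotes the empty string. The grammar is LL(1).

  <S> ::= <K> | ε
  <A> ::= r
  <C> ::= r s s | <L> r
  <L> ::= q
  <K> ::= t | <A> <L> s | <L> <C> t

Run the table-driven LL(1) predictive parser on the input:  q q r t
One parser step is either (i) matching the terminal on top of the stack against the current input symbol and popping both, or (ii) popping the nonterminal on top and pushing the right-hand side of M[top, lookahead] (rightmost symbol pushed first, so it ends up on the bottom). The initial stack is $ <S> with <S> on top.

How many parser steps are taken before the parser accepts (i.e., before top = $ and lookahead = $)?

     Stack        Input      Action
  1  $ <S>        q q r t $  expand <S> ::= <K>
  2  $ <K>        q q r t $  expand <K> ::= <L> <C> t
  3  $ t <C> <L>  q q r t $  expand <L> ::= q
  4  $ t <C> q    q q r t $  match q
  5  $ t <C>      q r t $    expand <C> ::= <L> r
  6  $ t r <L>    q r t $    expand <L> ::= q
  7  $ t r q      q r t $    match q
  8  $ t r        r t $      match r
  9  $ t          t $        match t
Accept reached after 9 steps.

9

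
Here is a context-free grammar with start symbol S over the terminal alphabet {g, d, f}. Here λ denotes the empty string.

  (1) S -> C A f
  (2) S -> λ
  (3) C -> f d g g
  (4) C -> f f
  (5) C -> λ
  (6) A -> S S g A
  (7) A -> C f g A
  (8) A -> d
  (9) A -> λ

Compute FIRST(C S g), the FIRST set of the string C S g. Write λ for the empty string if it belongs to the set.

FIRST(C): from C->f d g g we get {f}; from C->f f we get {f}; from C->λ we get {λ}. So FIRST(C) = {λ, f}.
FIRST(S): from S->C A f we get {d, f, g}; from S->λ we get {λ}. So FIRST(S) = {λ, d, f, g}.
FIRST(A): from A->S S g A we get {d, f, g}; from A->C f g A we get {f}; from A->d we get {d}; from A->λ we get {λ}. So FIRST(A) = {λ, d, f, g}.
FIRST(C S g): take FIRST of each symbol in turn, carrying on past any symbol whose FIRST contains λ; result {d, f, g}.

{d, f, g}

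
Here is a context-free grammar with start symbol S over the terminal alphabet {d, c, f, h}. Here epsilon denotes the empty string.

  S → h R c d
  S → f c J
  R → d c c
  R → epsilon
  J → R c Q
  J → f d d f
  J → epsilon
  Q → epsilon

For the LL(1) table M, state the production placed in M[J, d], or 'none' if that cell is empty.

FIRST(S) = {f, h}
FIRST(R) = {epsilon, d}
FIRST(Q) = {epsilon}
FIRST(J) = {epsilon, c, d, f}  (via R c Q)
FOLLOW(S) includes $ since S is the start symbol.
FOLLOW(S): S appears on no right-hand side. Thus FOLLOW(S) = {$}.
FOLLOW(J): in S→f c J, the suffix after J is empty, so FOLLOW(J) ⊇ FOLLOW(S) = {$}. Thus FOLLOW(J) = {$}.
For J → R c Q: FIRST(R c Q) = {c, d}, so it goes in M[J, t] for t ∈ {c, d}.
For J → f d d f: FIRST(f d d f) = {f}, so it goes in M[J, t] for t ∈ {f}.
For J → epsilon: FIRST(epsilon) = {epsilon}, so it goes in M[J, t] for t ∈ {}; since epsilon ∈ FIRST, also for every t ∈ FOLLOW(J) = {$}.

J → R c Q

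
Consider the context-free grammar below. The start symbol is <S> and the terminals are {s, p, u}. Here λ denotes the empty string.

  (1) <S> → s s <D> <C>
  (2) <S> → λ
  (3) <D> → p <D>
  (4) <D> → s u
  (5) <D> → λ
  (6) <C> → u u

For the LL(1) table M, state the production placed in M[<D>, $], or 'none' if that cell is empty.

FIRST(<S>) = {λ, s}
FIRST(<D>) = {λ, p, s}
FIRST(<C>) = {u}
FOLLOW(<S>) includes $ since <S> is the start symbol.
FOLLOW(<D>): in <S>→s s <D> <C>, <D> is followed by <C> with FIRST {u}; in <D>→p <D>, the suffix after <D> is empty (adds nothing new). Thus FOLLOW(<D>) = {u}.
For <D> → p <D>: FIRST(p <D>) = {p}, so it goes in M[<D>, t] for t ∈ {p}.
For <D> → s u: FIRST(s u) = {s}, so it goes in M[<D>, t] for t ∈ {s}.
For <D> → λ: FIRST(λ) = {λ}, so it goes in M[<D>, t] for t ∈ {}; since λ ∈ FIRST, also for every t ∈ FOLLOW(<D>) = {u}.
None of these place a production in M[<D>, $].

none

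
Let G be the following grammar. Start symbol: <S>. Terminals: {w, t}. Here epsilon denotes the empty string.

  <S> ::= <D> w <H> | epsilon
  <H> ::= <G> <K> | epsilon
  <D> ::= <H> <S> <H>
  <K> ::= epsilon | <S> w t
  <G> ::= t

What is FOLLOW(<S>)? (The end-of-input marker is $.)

{$, t, w}

FIRST(<G>): from <G>::=t we get {t}. So FIRST(<G>) = {t}.
FIRST(<H>): from <H>::=<G> <K> we get {t}; from <H>::=epsilon we get {epsilon}. So FIRST(<H>) = {epsilon, t}.
FIRST(<S>): from <S>::=<D> w <H> we get {t, w}; from <S>::=epsilon we get {epsilon}. So FIRST(<S>) = {epsilon, t, w}.
FIRST(<D>): from <D>::=<H> <S> <H> we get {epsilon, t, w}. So FIRST(<D>) = {epsilon, t, w}.
FIRST(<K>): from <K>::=epsilon we get {epsilon}; from <K>::=<S> w t we get {t, w}. So FIRST(<K>) = {epsilon, t, w}.
FOLLOW(<S>) includes $ since <S> is the start symbol.
FOLLOW(<D>): in <S>::=<D> w <H>, <D> is followed by w <H> with FIRST {w}. Thus FOLLOW(<D>) = {w}.
FOLLOW(<S>): in <D>::=<H> <S> <H>, <S> is followed by <H> with FIRST {epsilon, t}; in <D>::=<H> <S> <H>, the suffix after <S> is nullable, so FOLLOW(<S>) ⊇ FOLLOW(<D>) = {w}; in <K>::=<S> w t, <S> is followed by w t with FIRST {w}. Thus FOLLOW(<S>) = {$, t, w}.
FOLLOW(<H>): in <S>::=<D> w <H>, the suffix after <H> is empty, so FOLLOW(<H>) ⊇ FOLLOW(<S>) = {$, t, w}; in <D>::=<H> <S> <H> (occurrence 1), <H> is followed by <S> <H> with FIRST {epsilon, t, w}; in <D>::=<H> <S> <H> (occurrence 1), the suffix after <H> is nullable, so FOLLOW(<H>) ⊇ FOLLOW(<D>) = {w}; in <D>::=<H> <S> <H> (occurrence 2), the suffix after <H> is empty, so FOLLOW(<H>) ⊇ FOLLOW(<D>) = {w}. Thus FOLLOW(<H>) = {$, t, w}.
FOLLOW(<K>): in <H>::=<G> <K>, the suffix after <K> is empty, so FOLLOW(<K>) ⊇ FOLLOW(<H>) = {$, t, w}. Thus FOLLOW(<K>) = {$, t, w}.
FOLLOW(<G>): in <H>::=<G> <K>, <G> is followed by <K> with FIRST {epsilon, t, w}; in <H>::=<G> <K>, the suffix after <G> is nullable, so FOLLOW(<G>) ⊇ FOLLOW(<H>) = {$, t, w}. Thus FOLLOW(<G>) = {$, t, w}.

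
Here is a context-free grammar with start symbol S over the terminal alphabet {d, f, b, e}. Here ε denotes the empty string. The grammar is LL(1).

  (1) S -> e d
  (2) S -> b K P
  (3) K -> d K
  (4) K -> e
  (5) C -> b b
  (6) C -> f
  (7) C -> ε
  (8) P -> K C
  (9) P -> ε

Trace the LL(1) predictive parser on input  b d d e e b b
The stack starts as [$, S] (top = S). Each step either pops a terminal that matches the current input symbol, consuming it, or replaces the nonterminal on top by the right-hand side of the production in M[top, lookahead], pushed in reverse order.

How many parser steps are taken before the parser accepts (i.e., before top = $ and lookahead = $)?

14

step 1: stack=$ S  input=b d d e e b b $  — expand S -> b K P
step 2: stack=$ P K b  input=b d d e e b b $  — match b
step 3: stack=$ P K  input=d d e e b b $  — expand K -> d K
step 4: stack=$ P K d  input=d d e e b b $  — match d
step 5: stack=$ P K  input=d e e b b $  — expand K -> d K
step 6: stack=$ P K d  input=d e e b b $  — match d
step 7: stack=$ P K  input=e e b b $  — expand K -> e
step 8: stack=$ P e  input=e e b b $  — match e
step 9: stack=$ P  input=e b b $  — expand P -> K C
step 10: stack=$ C K  input=e b b $  — expand K -> e
step 11: stack=$ C e  input=e b b $  — match e
step 12: stack=$ C  input=b b $  — expand C -> b b
step 13: stack=$ b b  input=b b $  — match b
step 14: stack=$ b  input=b $  — match b
Accept reached after 14 steps.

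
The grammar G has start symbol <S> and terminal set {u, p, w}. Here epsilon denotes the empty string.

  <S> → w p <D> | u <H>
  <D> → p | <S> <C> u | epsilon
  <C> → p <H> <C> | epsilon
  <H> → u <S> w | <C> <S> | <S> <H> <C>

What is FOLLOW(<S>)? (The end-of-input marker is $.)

{$, p, u, w}

FIRST(<S>) = {u, w}
FIRST(<C>) = {epsilon, p}
FIRST(<D>) = {epsilon, p, u, w}  (via <S> <C> u)
FIRST(<H>) = {p, u, w}  (via <C> <S>, <S> <H> <C>)
FOLLOW(<S>) includes $ since <S> is the start symbol.
FOLLOW(<S>): in <D>→<S> <C> u, <S> is followed by <C> u with FIRST {p, u}; in <H>→u <S> w, <S> is followed by w with FIRST {w}; in <H>→<C> <S>, the suffix after <S> is empty, so FOLLOW(<S>) ⊇ FOLLOW(<H>) = {$, p, u, w}; in <H>→<S> <H> <C>, <S> is followed by <H> <C> with FIRST {p, u, w}. Thus FOLLOW(<S>) = {$, p, u, w}.
FOLLOW(<D>): in <S>→w p <D>, the suffix after <D> is empty, so FOLLOW(<D>) ⊇ FOLLOW(<S>) = {$, p, u, w}. Thus FOLLOW(<D>) = {$, p, u, w}.
FOLLOW(<C>): in <D>→<S> <C> u, <C> is followed by u with FIRST {u}; in <C>→p <H> <C>, the suffix after <C> is empty (adds nothing new); in <H>→<C> <S>, <C> is followed by <S> with FIRST {u, w}; in <H>→<S> <H> <C>, the suffix after <C> is empty, so FOLLOW(<C>) ⊇ FOLLOW(<H>) = {$, p, u, w}. Thus FOLLOW(<C>) = {$, p, u, w}.
FOLLOW(<H>): in <S>→u <H>, the suffix after <H> is empty, so FOLLOW(<H>) ⊇ FOLLOW(<S>) = {$, p, u, w}; in <C>→p <H> <C>, <H> is followed by <C> with FIRST {epsilon, p}; in <C>→p <H> <C>, the suffix after <H> is nullable, so FOLLOW(<H>) ⊇ FOLLOW(<C>) = {$, p, u, w}; in <H>→<S> <H> <C>, <H> is followed by <C> with FIRST {epsilon, p}; in <H>→<S> <H> <C>, the suffix after <H> is nullable (adds nothing new). Thus FOLLOW(<H>) = {$, p, u, w}.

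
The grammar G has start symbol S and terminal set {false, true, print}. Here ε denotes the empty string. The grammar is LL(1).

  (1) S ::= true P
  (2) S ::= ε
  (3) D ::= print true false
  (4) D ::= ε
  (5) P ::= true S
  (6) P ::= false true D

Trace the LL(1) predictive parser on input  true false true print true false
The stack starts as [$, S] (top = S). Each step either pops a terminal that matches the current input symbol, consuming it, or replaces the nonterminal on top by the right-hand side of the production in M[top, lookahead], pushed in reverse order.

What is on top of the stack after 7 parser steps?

true

     Stack               Input                               Action
  1  $ S                 true false true print true false $  expand S ::= true P
  2  $ P true            true false true print true false $  match true
  3  $ P                 false true print true false $       expand P ::= false true D
  4  $ D true false      false true print true false $       match false
  5  $ D true            true print true false $             match true
  6  $ D                 print true false $                  expand D ::= print true false
  7  $ false true print  print true false $                  match print
Stack after step 7: $ false true (top = true).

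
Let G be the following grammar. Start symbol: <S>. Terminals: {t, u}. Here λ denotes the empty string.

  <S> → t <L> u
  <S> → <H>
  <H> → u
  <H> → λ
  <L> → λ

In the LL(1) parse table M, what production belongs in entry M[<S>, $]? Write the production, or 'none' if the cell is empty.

<S> → <H>

FIRST(<H>): from <H>→u we get {u}; from <H>→λ we get {λ}. So FIRST(<H>) = {λ, u}.
FIRST(<L>): from <L>→λ we get {λ}. So FIRST(<L>) = {λ}.
FIRST(<S>): from <S>→t <L> u we get {t}; from <S>→<H> we get {λ, u}. So FIRST(<S>) = {λ, t, u}.
FOLLOW(<S>) includes $ since <S> is the start symbol.
FOLLOW(<S>): <S> appears on no right-hand side. Thus FOLLOW(<S>) = {$}.
For <S> → t <L> u: FIRST(t <L> u) = {t}, so it goes in M[<S>, t] for t ∈ {t}.
For <S> → <H>: FIRST(<H>) = {λ, u}, so it goes in M[<S>, t] for t ∈ {u}; since λ ∈ FIRST, also for every t ∈ FOLLOW(<S>) = {$}.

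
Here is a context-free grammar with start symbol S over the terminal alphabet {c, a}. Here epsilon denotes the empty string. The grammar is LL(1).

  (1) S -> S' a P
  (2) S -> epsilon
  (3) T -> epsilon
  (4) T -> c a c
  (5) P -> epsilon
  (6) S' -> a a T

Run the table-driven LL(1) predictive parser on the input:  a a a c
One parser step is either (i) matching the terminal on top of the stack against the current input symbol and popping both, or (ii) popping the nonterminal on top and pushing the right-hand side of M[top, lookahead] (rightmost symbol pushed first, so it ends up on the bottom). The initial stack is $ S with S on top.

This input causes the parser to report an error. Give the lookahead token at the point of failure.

c

step 1: stack=$ S  input=a a a c $  — expand S -> S' a P
step 2: stack=$ P a S'  input=a a a c $  — expand S' -> a a T
step 3: stack=$ P a T a a  input=a a a c $  — match a
step 4: stack=$ P a T a  input=a a c $  — match a
step 5: stack=$ P a T  input=a c $  — expand T -> epsilon
step 6: stack=$ P a  input=a c $  — match a
step 7: stack=$ P  input=c $  — error: M[P, c] is empty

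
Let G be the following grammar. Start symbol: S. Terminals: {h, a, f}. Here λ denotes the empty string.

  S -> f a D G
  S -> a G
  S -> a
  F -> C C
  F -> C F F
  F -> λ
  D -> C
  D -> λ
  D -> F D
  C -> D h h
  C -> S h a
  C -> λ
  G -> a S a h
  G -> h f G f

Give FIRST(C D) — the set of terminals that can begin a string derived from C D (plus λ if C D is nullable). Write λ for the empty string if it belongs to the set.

{λ, a, f, h}

FIRST(S): from S->f a D G we get {f}; from S->a G we get {a}; from S->a we get {a}. So FIRST(S) = {a, f}.
FIRST(G): from G->a S a h we get {a}; from G->h f G f we get {h}. So FIRST(G) = {a, h}.
FIRST(F): from F->C C we get {λ, a, f, h}; from F->C F F we get {λ, a, f, h}; from F->λ we get {λ}. So FIRST(F) = {λ, a, f, h}.
FIRST(D): from D->C we get {λ, a, f, h}; from D->λ we get {λ}; from D->F D we get {λ, a, f, h}. So FIRST(D) = {λ, a, f, h}.
FIRST(C): from C->D h h we get {a, f, h}; from C->S h a we get {a, f}; from C->λ we get {λ}. So FIRST(C) = {λ, a, f, h}.
FIRST(C D): take FIRST of each symbol in turn, carrying on past any symbol whose FIRST contains λ; result {λ, a, f, h}.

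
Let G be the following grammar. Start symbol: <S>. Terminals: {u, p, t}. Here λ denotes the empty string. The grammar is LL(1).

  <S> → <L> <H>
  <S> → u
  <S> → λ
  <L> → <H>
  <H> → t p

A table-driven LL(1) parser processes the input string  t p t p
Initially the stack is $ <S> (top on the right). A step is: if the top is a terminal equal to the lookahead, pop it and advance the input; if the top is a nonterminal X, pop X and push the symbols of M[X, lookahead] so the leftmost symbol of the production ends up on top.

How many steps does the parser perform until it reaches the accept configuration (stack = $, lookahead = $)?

     Stack      Input      Action
  1  $ <S>      t p t p $  expand <S> → <L> <H>
  2  $ <H> <L>  t p t p $  expand <L> → <H>
  3  $ <H> <H>  t p t p $  expand <H> → t p
  4  $ <H> p t  t p t p $  match t
  5  $ <H> p    p t p $    match p
  6  $ <H>      t p $      expand <H> → t p
  7  $ p t      t p $      match t
  8  $ p        p $        match p
Accept reached after 8 steps.

8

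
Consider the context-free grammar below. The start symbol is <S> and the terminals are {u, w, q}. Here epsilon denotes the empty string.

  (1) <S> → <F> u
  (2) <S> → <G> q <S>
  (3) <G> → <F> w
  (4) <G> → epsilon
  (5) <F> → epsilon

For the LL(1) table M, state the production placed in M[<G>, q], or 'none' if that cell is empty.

FIRST(<F>): from <F>→epsilon we get {epsilon}. So FIRST(<F>) = {epsilon}.
FIRST(<G>): from <G>→<F> w we get {w}; from <G>→epsilon we get {epsilon}. So FIRST(<G>) = {epsilon, w}.
FIRST(<S>): from <S>→<F> u we get {u}; from <S>→<G> q <S> we get {q, w}. So FIRST(<S>) = {q, u, w}.
FOLLOW(<S>) includes $ since <S> is the start symbol.
FOLLOW(<G>): in <S>→<G> q <S>, <G> is followed by q <S> with FIRST {q}. Thus FOLLOW(<G>) = {q}.
For <G> → <F> w: FIRST(<F> w) = {w}, so it goes in M[<G>, t] for t ∈ {w}.
For <G> → epsilon: FIRST(epsilon) = {epsilon}, so it goes in M[<G>, t] for t ∈ {}; since epsilon ∈ FIRST, also for every t ∈ FOLLOW(<G>) = {q}.

<G> → epsilon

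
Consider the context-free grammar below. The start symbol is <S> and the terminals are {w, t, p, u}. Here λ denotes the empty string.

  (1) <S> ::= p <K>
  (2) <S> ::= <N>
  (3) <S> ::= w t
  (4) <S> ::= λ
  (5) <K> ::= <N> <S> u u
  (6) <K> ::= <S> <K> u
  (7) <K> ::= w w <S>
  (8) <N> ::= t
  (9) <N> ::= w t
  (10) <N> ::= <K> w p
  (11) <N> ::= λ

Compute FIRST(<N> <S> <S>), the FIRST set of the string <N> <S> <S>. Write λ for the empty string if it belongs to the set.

FIRST(<S>): from <S>::=p <K> we get {p}; from <S>::=<N> we get {λ, p, t, u, w}; from <S>::=w t we get {w}; from <S>::=λ we get {λ}. So FIRST(<S>) = {λ, p, t, u, w}.
FIRST(<K>): from <K>::=<N> <S> u u we get {p, t, u, w}; from <K>::=<S> <K> u we get {p, t, u, w}; from <K>::=w w <S> we get {w}. So FIRST(<K>) = {p, t, u, w}.
FIRST(<N>): from <N>::=t we get {t}; from <N>::=w t we get {w}; from <N>::=<K> w p we get {p, t, u, w}; from <N>::=λ we get {λ}. So FIRST(<N>) = {λ, p, t, u, w}.
FIRST(<N> <S> <S>): take FIRST of each symbol in turn, carrying on past any symbol whose FIRST contains λ; result {λ, p, t, u, w}.

{λ, p, t, u, w}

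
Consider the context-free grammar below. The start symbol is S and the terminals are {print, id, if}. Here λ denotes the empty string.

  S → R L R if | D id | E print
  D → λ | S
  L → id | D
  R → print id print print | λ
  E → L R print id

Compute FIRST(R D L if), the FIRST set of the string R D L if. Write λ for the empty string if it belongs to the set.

{id, if, print}

FIRST(R): from R→print id print print we get {print}; from R→λ we get {λ}. So FIRST(R) = {λ, print}.
FIRST(S): from S→R L R if we get {id, if, print}; from S→D id we get {id, if, print}; from S→E print we get {id, if, print}. So FIRST(S) = {id, if, print}.
FIRST(D): from D→λ we get {λ}; from D→S we get {id, if, print}. So FIRST(D) = {λ, id, if, print}.
FIRST(L): from L→id we get {id}; from L→D we get {λ, id, if, print}. So FIRST(L) = {λ, id, if, print}.
FIRST(E): from E→L R print id we get {id, if, print}. So FIRST(E) = {id, if, print}.
FIRST(R D L if): take FIRST of each symbol in turn, carrying on past any symbol whose FIRST contains λ; result {id, if, print}.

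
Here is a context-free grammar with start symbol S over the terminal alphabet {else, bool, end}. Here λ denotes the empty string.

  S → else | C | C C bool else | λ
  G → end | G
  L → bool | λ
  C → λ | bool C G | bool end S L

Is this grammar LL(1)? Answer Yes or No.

FIRST(S) = {λ, bool, else}
FIRST(G) = {end}
FIRST(L) = {λ, bool}
FIRST(C) = {λ, bool}
FOLLOW(S) = {$, bool, end}
FOLLOW(G) = {$, bool, end}
FOLLOW(L) = {$, bool, end}
FOLLOW(C) = {$, bool, end}
Cell M[C, bool] receives both C → λ and C → bool C G and C → bool end S L — the grammar is not LL(1).

No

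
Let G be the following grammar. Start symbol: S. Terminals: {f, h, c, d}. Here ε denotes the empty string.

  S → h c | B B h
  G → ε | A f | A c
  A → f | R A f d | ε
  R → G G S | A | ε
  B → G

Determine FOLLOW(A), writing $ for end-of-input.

{c, f, h}

FIRST(S): from S→h c we get {h}; from S→B B h we get {c, f, h}. So FIRST(S) = {c, f, h}.
FIRST(G): from G→ε we get {ε}; from G→A f we get {c, f, h}; from G→A c we get {c, f, h}. So FIRST(G) = {ε, c, f, h}.
FIRST(B): from B→G we get {ε, c, f, h}. So FIRST(B) = {ε, c, f, h}.
FIRST(A): from A→f we get {f}; from A→R A f d we get {c, f, h}; from A→ε we get {ε}. So FIRST(A) = {ε, c, f, h}.
FIRST(R): from R→G G S we get {c, f, h}; from R→A we get {ε, c, f, h}; from R→ε we get {ε}. So FIRST(R) = {ε, c, f, h}.
FOLLOW(S) includes $ since S is the start symbol.
FOLLOW(R): in A→R A f d, R is followed by A f d with FIRST {c, f, h}. Thus FOLLOW(R) = {c, f, h}.
FOLLOW(S): in R→G G S, the suffix after S is empty, so FOLLOW(S) ⊇ FOLLOW(R) = {c, f, h}. Thus FOLLOW(S) = {$, c, f, h}.
FOLLOW(A): in G→A f, A is followed by f with FIRST {f}; in G→A c, A is followed by c with FIRST {c}; in A→R A f d, A is followed by f d with FIRST {f}; in R→A, the suffix after A is empty, so FOLLOW(A) ⊇ FOLLOW(R) = {c, f, h}. Thus FOLLOW(A) = {c, f, h}.
FOLLOW(B): in S→B B h (occurrence 1), B is followed by B h with FIRST {c, f, h}; in S→B B h (occurrence 2), B is followed by h with FIRST {h}. Thus FOLLOW(B) = {c, f, h}.
FOLLOW(G): in R→G G S (occurrence 1), G is followed by G S with FIRST {c, f, h}; in R→G G S (occurrence 2), G is followed by S with FIRST {c, f, h}; in B→G, the suffix after G is empty, so FOLLOW(G) ⊇ FOLLOW(B) = {c, f, h}. Thus FOLLOW(G) = {c, f, h}.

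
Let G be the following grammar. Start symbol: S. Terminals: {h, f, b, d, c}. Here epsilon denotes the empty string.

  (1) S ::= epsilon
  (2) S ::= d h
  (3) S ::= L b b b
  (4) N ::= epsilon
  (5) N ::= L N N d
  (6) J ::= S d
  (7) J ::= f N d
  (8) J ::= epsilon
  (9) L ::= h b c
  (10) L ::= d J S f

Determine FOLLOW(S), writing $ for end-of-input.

FIRST(L): from L::=h b c we get {h}; from L::=d J S f we get {d}. So FIRST(L) = {d, h}.
FIRST(S): from S::=epsilon we get {epsilon}; from S::=d h we get {d}; from S::=L b b b we get {d, h}. So FIRST(S) = {epsilon, d, h}.
FIRST(N): from N::=epsilon we get {epsilon}; from N::=L N N d we get {d, h}. So FIRST(N) = {epsilon, d, h}.
FIRST(J): from J::=S d we get {d, h}; from J::=f N d we get {f}; from J::=epsilon we get {epsilon}. So FIRST(J) = {epsilon, d, f, h}.
FOLLOW(S) includes $ since S is the start symbol.
FOLLOW(S): in J::=S d, S is followed by d with FIRST {d}; in L::=d J S f, S is followed by f with FIRST {f}. Thus FOLLOW(S) = {$, d, f}.
FOLLOW(N): in N::=L N N d (occurrence 1), N is followed by N d with FIRST {d, h}; in N::=L N N d (occurrence 2), N is followed by d with FIRST {d}; in J::=f N d, N is followed by d with FIRST {d}. Thus FOLLOW(N) = {d, h}.
FOLLOW(J): in L::=d J S f, J is followed by S f with FIRST {d, f, h}. Thus FOLLOW(J) = {d, f, h}.
FOLLOW(L): in S::=L b b b, L is followed by b b b with FIRST {b}; in N::=L N N d, L is followed by N N d with FIRST {d, h}. Thus FOLLOW(L) = {b, d, h}.

{$, d, f}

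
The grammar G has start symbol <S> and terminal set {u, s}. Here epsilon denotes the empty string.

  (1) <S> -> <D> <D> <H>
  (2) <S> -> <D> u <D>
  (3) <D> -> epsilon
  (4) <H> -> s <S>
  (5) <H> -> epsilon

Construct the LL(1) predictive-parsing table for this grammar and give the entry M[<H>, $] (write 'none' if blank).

<H> -> epsilon

FIRST(<D>): from <D>->epsilon we get {epsilon}. So FIRST(<D>) = {epsilon}.
FIRST(<H>): from <H>->s <S> we get {s}; from <H>->epsilon we get {epsilon}. So FIRST(<H>) = {epsilon, s}.
FIRST(<S>): from <S>-><D> <D> <H> we get {epsilon, s}; from <S>-><D> u <D> we get {u}. So FIRST(<S>) = {epsilon, s, u}.
FOLLOW(<S>) includes $ since <S> is the start symbol.
FOLLOW(<S>): in <H>->s <S>, the suffix after <S> is empty, so FOLLOW(<S>) ⊇ FOLLOW(<H>) = {$}. Thus FOLLOW(<S>) = {$}.
FOLLOW(<H>): in <S>-><D> <D> <H>, the suffix after <H> is empty, so FOLLOW(<H>) ⊇ FOLLOW(<S>) = {$}. Thus FOLLOW(<H>) = {$}.
For <H> -> s <S>: FIRST(s <S>) = {s}, so it goes in M[<H>, t] for t ∈ {s}.
For <H> -> epsilon: FIRST(epsilon) = {epsilon}, so it goes in M[<H>, t] for t ∈ {}; since epsilon ∈ FIRST, also for every t ∈ FOLLOW(<H>) = {$}.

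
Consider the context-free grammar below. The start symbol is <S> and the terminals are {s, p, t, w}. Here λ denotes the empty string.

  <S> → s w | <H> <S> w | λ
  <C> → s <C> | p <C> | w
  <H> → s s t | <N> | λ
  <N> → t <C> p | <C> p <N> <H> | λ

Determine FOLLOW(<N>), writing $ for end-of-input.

FIRST(<C>): from <C>→s <C> we get {s}; from <C>→p <C> we get {p}; from <C>→w we get {w}. So FIRST(<C>) = {p, s, w}.
FIRST(<N>): from <N>→t <C> p we get {t}; from <N>→<C> p <N> <H> we get {p, s, w}; from <N>→λ we get {λ}. So FIRST(<N>) = {λ, p, s, t, w}.
FIRST(<H>): from <H>→s s t we get {s}; from <H>→<N> we get {λ, p, s, t, w}; from <H>→λ we get {λ}. So FIRST(<H>) = {λ, p, s, t, w}.
FIRST(<S>): from <S>→s w we get {s}; from <S>→<H> <S> w we get {p, s, t, w}; from <S>→λ we get {λ}. So FIRST(<S>) = {λ, p, s, t, w}.
FOLLOW(<S>) includes $ since <S> is the start symbol.
FOLLOW(<S>): in <S>→<H> <S> w, <S> is followed by w with FIRST {w}. Thus FOLLOW(<S>) = {$, w}.
FOLLOW(<C>): in <C>→s <C>, the suffix after <C> is empty (adds nothing new); in <C>→p <C>, the suffix after <C> is empty (adds nothing new); in <N>→t <C> p, <C> is followed by p with FIRST {p}; in <N>→<C> p <N> <H>, <C> is followed by p <N> <H> with FIRST {p}. Thus FOLLOW(<C>) = {p}.
FOLLOW(<H>): in <S>→<H> <S> w, <H> is followed by <S> w with FIRST {p, s, t, w}; in <N>→<C> p <N> <H>, the suffix after <H> is empty, so FOLLOW(<H>) ⊇ FOLLOW(<N>) = {p, s, t, w}. Thus FOLLOW(<H>) = {p, s, t, w}.
FOLLOW(<N>): in <H>→<N>, the suffix after <N> is empty, so FOLLOW(<N>) ⊇ FOLLOW(<H>) = {p, s, t, w}; in <N>→<C> p <N> <H>, <N> is followed by <H> with FIRST {λ, p, s, t, w}; in <N>→<C> p <N> <H>, the suffix after <N> is nullable (adds nothing new). Thus FOLLOW(<N>) = {p, s, t, w}.

{p, s, t, w}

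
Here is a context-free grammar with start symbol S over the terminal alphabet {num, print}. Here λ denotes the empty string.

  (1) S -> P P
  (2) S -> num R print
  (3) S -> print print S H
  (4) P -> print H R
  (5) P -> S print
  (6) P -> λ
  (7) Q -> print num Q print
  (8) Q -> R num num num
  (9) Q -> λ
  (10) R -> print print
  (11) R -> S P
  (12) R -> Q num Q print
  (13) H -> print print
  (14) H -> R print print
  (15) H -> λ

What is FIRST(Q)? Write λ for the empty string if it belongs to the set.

FIRST(S): from S->P P we get {λ, num, print}; from S->num R print we get {num}; from S->print print S H we get {print}. So FIRST(S) = {λ, num, print}.
FIRST(P): from P->print H R we get {print}; from P->S print we get {num, print}; from P->λ we get {λ}. So FIRST(P) = {λ, num, print}.
FIRST(Q): from Q->print num Q print we get {print}; from Q->R num num num we get {num, print}; from Q->λ we get {λ}. So FIRST(Q) = {λ, num, print}.
FIRST(R): from R->print print we get {print}; from R->S P we get {λ, num, print}; from R->Q num Q print we get {num, print}. So FIRST(R) = {λ, num, print}.
FIRST(H): from H->print print we get {print}; from H->R print print we get {num, print}; from H->λ we get {λ}. So FIRST(H) = {λ, num, print}.

{λ, num, print}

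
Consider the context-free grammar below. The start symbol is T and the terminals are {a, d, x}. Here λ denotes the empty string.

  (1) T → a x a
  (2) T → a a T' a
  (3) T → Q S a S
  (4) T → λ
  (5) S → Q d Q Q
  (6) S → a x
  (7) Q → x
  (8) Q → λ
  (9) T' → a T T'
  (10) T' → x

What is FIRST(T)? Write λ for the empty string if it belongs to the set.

FIRST(Q): from Q→x we get {x}; from Q→λ we get {λ}. So FIRST(Q) = {λ, x}.
FIRST(T'): from T'→a T T' we get {a}; from T'→x we get {x}. So FIRST(T') = {a, x}.
FIRST(S): from S→Q d Q Q we get {d, x}; from S→a x we get {a}. So FIRST(S) = {a, d, x}.
FIRST(T): from T→a x a we get {a}; from T→a a T' a we get {a}; from T→Q S a S we get {a, d, x}; from T→λ we get {λ}. So FIRST(T) = {λ, a, d, x}.

{λ, a, d, x}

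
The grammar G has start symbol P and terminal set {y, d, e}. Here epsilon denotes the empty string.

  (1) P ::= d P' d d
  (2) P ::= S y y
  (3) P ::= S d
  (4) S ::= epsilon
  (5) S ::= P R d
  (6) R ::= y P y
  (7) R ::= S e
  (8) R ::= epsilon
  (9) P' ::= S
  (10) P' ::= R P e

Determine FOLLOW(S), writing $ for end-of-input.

FIRST(P): from P::=d P' d d we get {d}; from P::=S y y we get {d, y}; from P::=S d we get {d, y}. So FIRST(P) = {d, y}.
FIRST(S): from S::=epsilon we get {epsilon}; from S::=P R d we get {d, y}. So FIRST(S) = {epsilon, d, y}.
FIRST(R): from R::=y P y we get {y}; from R::=S e we get {d, e, y}; from R::=epsilon we get {epsilon}. So FIRST(R) = {epsilon, d, e, y}.
FIRST(P'): from P'::=S we get {epsilon, d, y}; from P'::=R P e we get {d, e, y}. So FIRST(P') = {epsilon, d, e, y}.
FOLLOW(P) includes $ since P is the start symbol.
FOLLOW(P): in S::=P R d, P is followed by R d with FIRST {d, e, y}; in R::=y P y, P is followed by y with FIRST {y}; in P'::=R P e, P is followed by e with FIRST {e}. Thus FOLLOW(P) = {$, d, e, y}.
FOLLOW(R): in S::=P R d, R is followed by d with FIRST {d}; in P'::=R P e, R is followed by P e with FIRST {d, y}. Thus FOLLOW(R) = {d, y}.
FOLLOW(P'): in P::=d P' d d, P' is followed by d d with FIRST {d}. Thus FOLLOW(P') = {d}.
FOLLOW(S): in P::=S y y, S is followed by y y with FIRST {y}; in P::=S d, S is followed by d with FIRST {d}; in R::=S e, S is followed by e with FIRST {e}; in P'::=S, the suffix after S is empty, so FOLLOW(S) ⊇ FOLLOW(P') = {d}. Thus FOLLOW(S) = {d, e, y}.

{d, e, y}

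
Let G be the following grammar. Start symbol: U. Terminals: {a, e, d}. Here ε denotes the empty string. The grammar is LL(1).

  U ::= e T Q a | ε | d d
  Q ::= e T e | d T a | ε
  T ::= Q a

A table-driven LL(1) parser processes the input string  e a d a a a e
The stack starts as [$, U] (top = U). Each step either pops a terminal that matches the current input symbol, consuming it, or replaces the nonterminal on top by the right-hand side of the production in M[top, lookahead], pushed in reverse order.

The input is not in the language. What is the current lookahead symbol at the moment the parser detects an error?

step 1: stack=$ U  input=e a d a a a e $  — expand U ::= e T Q a
step 2: stack=$ a Q T e  input=e a d a a a e $  — match e
step 3: stack=$ a Q T  input=a d a a a e $  — expand T ::= Q a
step 4: stack=$ a Q a Q  input=a d a a a e $  — expand Q ::= ε
step 5: stack=$ a Q a  input=a d a a a e $  — match a
step 6: stack=$ a Q  input=d a a a e $  — expand Q ::= d T a
step 7: stack=$ a a T d  input=d a a a e $  — match d
step 8: stack=$ a a T  input=a a a e $  — expand T ::= Q a
step 9: stack=$ a a a Q  input=a a a e $  — expand Q ::= ε
step 10: stack=$ a a a  input=a a a e $  — match a
step 11: stack=$ a a  input=a a e $  — match a
step 12: stack=$ a  input=a e $  — match a
step 13: stack=$  input=e $  — error: stack empty but input remains

e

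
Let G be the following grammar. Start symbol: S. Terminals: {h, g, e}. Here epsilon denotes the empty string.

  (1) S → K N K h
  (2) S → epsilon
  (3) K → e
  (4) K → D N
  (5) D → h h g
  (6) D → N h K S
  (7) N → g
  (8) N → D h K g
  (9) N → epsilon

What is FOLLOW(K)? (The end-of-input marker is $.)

{e, g, h}

FIRST(S): from S→K N K h we get {e, g, h}; from S→epsilon we get {epsilon}. So FIRST(S) = {epsilon, e, g, h}.
FIRST(K): from K→e we get {e}; from K→D N we get {g, h}. So FIRST(K) = {e, g, h}.
FIRST(D): from D→h h g we get {h}; from D→N h K S we get {g, h}. So FIRST(D) = {g, h}.
FIRST(N): from N→g we get {g}; from N→D h K g we get {g, h}; from N→epsilon we get {epsilon}. So FIRST(N) = {epsilon, g, h}.
FOLLOW(S) includes $ since S is the start symbol.
FOLLOW(S): in D→N h K S, the suffix after S is empty, so FOLLOW(S) ⊇ FOLLOW(D) = {e, g, h}. Thus FOLLOW(S) = {$, e, g, h}.
FOLLOW(K): in S→K N K h (occurrence 1), K is followed by N K h with FIRST {e, g, h}; in S→K N K h (occurrence 2), K is followed by h with FIRST {h}; in D→N h K S, K is followed by S with FIRST {epsilon, e, g, h}; in D→N h K S, the suffix after K is nullable, so FOLLOW(K) ⊇ FOLLOW(D) = {e, g, h}; in N→D h K g, K is followed by g with FIRST {g}. Thus FOLLOW(K) = {e, g, h}.
FOLLOW(D): in K→D N, D is followed by N with FIRST {epsilon, g, h}; in K→D N, the suffix after D is nullable, so FOLLOW(D) ⊇ FOLLOW(K) = {e, g, h}; in N→D h K g, D is followed by h K g with FIRST {h}. Thus FOLLOW(D) = {e, g, h}.
FOLLOW(N): in S→K N K h, N is followed by K h with FIRST {e, g, h}; in K→D N, the suffix after N is empty, so FOLLOW(N) ⊇ FOLLOW(K) = {e, g, h}; in D→N h K S, N is followed by h K S with FIRST {h}. Thus FOLLOW(N) = {e, g, h}.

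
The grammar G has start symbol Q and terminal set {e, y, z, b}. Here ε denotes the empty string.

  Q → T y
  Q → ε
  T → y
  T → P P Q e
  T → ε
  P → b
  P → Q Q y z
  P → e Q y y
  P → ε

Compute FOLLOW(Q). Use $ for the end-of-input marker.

{$, b, e, y}

FIRST(Q): from Q→T y we get {b, e, y}; from Q→ε we get {ε}. So FIRST(Q) = {ε, b, e, y}.
FIRST(P): from P→b we get {b}; from P→Q Q y z we get {b, e, y}; from P→e Q y y we get {e}; from P→ε we get {ε}. So FIRST(P) = {ε, b, e, y}.
FIRST(T): from T→y we get {y}; from T→P P Q e we get {b, e, y}; from T→ε we get {ε}. So FIRST(T) = {ε, b, e, y}.
FOLLOW(Q) includes $ since Q is the start symbol.
FOLLOW(Q): in T→P P Q e, Q is followed by e with FIRST {e}; in P→Q Q y z (occurrence 1), Q is followed by Q y z with FIRST {b, e, y}; in P→Q Q y z (occurrence 2), Q is followed by y z with FIRST {y}; in P→e Q y y, Q is followed by y y with FIRST {y}. Thus FOLLOW(Q) = {$, b, e, y}.
FOLLOW(T): in Q→T y, T is followed by y with FIRST {y}. Thus FOLLOW(T) = {y}.
FOLLOW(P): in T→P P Q e (occurrence 1), P is followed by P Q e with FIRST {b, e, y}; in T→P P Q e (occurrence 2), P is followed by Q e with FIRST {b, e, y}. Thus FOLLOW(P) = {b, e, y}.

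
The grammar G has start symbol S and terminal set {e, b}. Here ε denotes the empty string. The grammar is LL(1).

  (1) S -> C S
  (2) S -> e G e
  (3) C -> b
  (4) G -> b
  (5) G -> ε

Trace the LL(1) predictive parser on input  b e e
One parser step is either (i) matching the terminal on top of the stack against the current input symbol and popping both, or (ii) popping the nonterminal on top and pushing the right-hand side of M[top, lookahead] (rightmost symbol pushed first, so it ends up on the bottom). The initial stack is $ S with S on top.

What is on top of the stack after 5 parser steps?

G

step 1: stack=$ S  input=b e e $  — expand S -> C S
step 2: stack=$ S C  input=b e e $  — expand C -> b
step 3: stack=$ S b  input=b e e $  — match b
step 4: stack=$ S  input=e e $  — expand S -> e G e
step 5: stack=$ e G e  input=e e $  — match e
Stack after step 5: $ e G (top = G).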